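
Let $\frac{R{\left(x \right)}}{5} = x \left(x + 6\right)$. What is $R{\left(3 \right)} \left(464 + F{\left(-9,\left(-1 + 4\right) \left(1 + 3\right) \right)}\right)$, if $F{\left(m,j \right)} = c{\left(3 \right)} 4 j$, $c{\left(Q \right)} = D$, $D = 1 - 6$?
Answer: $30240$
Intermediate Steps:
$D = -5$ ($D = 1 - 6 = -5$)
$c{\left(Q \right)} = -5$
$R{\left(x \right)} = 5 x \left(6 + x\right)$ ($R{\left(x \right)} = 5 x \left(x + 6\right) = 5 x \left(6 + x\right)$)
$F{\left(m,j \right)} = - 20 j$ ($F{\left(m,j \right)} = \left(-5\right) 4 j = - 20 j$)
$R{\left(3 \right)} \left(464 + F{\left(-9,\left(-1 + 4\right) \left(1 + 3\right) \right)}\right) = 5 \cdot 3 \left(6 + 3\right) \left(464 - 20 \left(-1 + 4\right) \left(1 + 3\right)\right) = 5 \cdot 3 \cdot 9 \left(464 - 20 \cdot 3 \cdot 4\right) = 135 \left(464 - 240\right) = 135 \cdot 224 = 30240$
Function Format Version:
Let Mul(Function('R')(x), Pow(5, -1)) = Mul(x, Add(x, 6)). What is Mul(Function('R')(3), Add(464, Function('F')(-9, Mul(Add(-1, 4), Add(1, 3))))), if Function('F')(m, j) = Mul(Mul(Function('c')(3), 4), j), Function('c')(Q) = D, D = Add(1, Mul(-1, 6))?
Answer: 30240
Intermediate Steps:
D = -5 (D = Add(1, -6) = -5)
Function('c')(Q) = -5
Function('R')(x) = Mul(5, x, Add(6, x)) (Function('R')(x) = Mul(5, Mul(x, Add(x, 6))) = Mul(5, Mul(x, Add(6, x))) = Mul(5, x, Add(6, x)))
Function('F')(m, j) = Mul(-20, j) (Function('F')(m, j) = Mul(Mul(-5, 4), j) = Mul(-20, j))
Mul(Function('R')(3), Add(464, Function('F')(-9, Mul(Add(-1, 4), Add(1, 3))))) = Mul(Mul(5, 3, Add(6, 3)), Add(464, Mul(-20, Mul(Add(-1, 4), Add(1, 3))))) = Mul(Mul(5, 3, 9), Add(464, Mul(-20, Mul(3, 4)))) = Mul(135, Add(464, Mul(-20, 12))) = Mul(135, Add(464, -240)) = Mul(135, 224) = 30240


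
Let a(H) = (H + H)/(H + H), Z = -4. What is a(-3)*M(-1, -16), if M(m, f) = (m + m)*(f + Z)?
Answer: 40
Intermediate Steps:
a(H) = 1 (a(H) = (2*H)/((2*H)) = (2*H)*(1/(2*H)) = 1)
M(m, f) = 2*m*(-4 + f) (M(m, f) = (m + m)*(f - 4) = (2*m)*(-4 + f) = 2*m*(-4 + f))
a(-3)*M(-1, -16) = 1*(2*(-1)*(-4 - 16)) = 1*(2*(-1)*(-20)) = 1*40 = 40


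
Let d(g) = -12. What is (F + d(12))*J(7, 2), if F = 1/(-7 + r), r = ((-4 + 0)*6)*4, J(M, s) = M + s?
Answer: -11133/103 ≈ -108.09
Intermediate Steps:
r = -96 (r = -4*6*4 = -24*4 = -96)
F = -1/103 (F = 1/(-7 - 96) = 1/(-103) = -1/103 ≈ -0.0097087)
(F + d(12))*J(7, 2) = (-1/103 - 12)*(7 + 2) = -1237/103*9 = -11133/103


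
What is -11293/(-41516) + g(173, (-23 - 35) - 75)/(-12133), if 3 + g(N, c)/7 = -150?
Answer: 181481605/503713628 ≈ 0.36029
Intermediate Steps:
g(N, c) = -1071 (g(N, c) = -21 + 7*(-150) = -21 - 1050 = -1071)
-11293/(-41516) + g(173, (-23 - 35) - 75)/(-12133) = -11293/(-41516) - 1071/(-12133) = -11293*(-1/41516) - 1071*(-1/12133) = 11293/41516 + 1071/12133 = 181481605/503713628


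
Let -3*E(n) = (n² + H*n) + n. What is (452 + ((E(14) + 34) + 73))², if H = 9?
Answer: 199809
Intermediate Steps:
E(n) = -10*n/3 - n²/3 (E(n) = -((n² + 9*n) + n)/3 = -(n² + 10*n)/3 = -10*n/3 - n²/3)
(452 + ((E(14) + 34) + 73))² = (452 + ((-⅓*14*(10 + 14) + 34) + 73))² = (452 + ((-⅓*14*24 + 34) + 73))² = (452 + ((-112 + 34) + 73))² = (452 + (-78 + 73))² = (452 - 5)² = 447² = 199809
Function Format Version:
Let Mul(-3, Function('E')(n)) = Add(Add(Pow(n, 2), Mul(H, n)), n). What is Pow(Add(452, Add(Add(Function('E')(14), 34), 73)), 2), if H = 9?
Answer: 199809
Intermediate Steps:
Function('E')(n) = Add(Mul(Rational(-10, 3), n), Mul(Rational(-1, 3), Pow(n, 2))) (Function('E')(n) = Mul(Rational(-1, 3), Add(Add(Pow(n, 2), Mul(9, n)), n)) = Mul(Rational(-1, 3), Add(Pow(n, 2), Mul(10, n))) = Add(Mul(Rational(-10, 3), n), Mul(Rational(-1, 3), Pow(n, 2))))
Pow(Add(452, Add(Add(Function('E')(14), 34), 73)), 2) = Pow(Add(452, Add(Add(Mul(Rational(-1, 3), 14, Add(10, 14)), 34), 73)), 2) = Pow(Add(452, Add(Add(Mul(Rational(-1, 3), 14, 24), 34), 73)), 2) = Pow(Add(452, Add(Add(-112, 34), 73)), 2) = Pow(Add(452, Add(-78, 73)), 2) = Pow(Add(452, -5), 2) = Pow(447, 2) = 199809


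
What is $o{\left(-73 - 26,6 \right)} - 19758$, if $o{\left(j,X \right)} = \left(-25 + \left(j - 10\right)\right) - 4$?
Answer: $-19896$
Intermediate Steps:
$o{\left(j,X \right)} = -39 + j$ ($o{\left(j,X \right)} = \left(-25 + \left(j - 10\right)\right) - 4 = \left(-25 + \left(-10 + j\right)\right) - 4 = \left(-35 + j\right) - 4 = -39 + j$)
$o{\left(-73 - 26,6 \right)} - 19758 = \left(-39 - 99\right) - 19758 = -138 - 19758 = -19896$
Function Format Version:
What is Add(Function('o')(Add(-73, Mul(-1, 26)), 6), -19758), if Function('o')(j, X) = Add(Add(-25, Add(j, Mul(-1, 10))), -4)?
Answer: -19896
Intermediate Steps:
Function('o')(j, X) = Add(-39, j) (Function('o')(j, X) = Add(Add(-25, Add(j, -10)), -4) = Add(Add(-25, Add(-10, j)), -4) = Add(Add(-35, j), -4) = Add(-39, j))
Add(Function('o')(Add(-73, Mul(-1, 26)), 6), -19758) = Add(Add(-39, Add(-73, Mul(-1, 26))), -19758) = Add(Add(-39, Add(-73, -26)), -19758) = Add(Add(-39, -99), -19758) = Add(-138, -19758) = -19896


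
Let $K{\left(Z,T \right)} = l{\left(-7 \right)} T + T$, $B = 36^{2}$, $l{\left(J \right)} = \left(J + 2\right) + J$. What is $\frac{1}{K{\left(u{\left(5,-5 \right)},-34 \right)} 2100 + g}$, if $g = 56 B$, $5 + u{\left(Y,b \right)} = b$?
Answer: $\frac{1}{857976} \approx 1.1655 \cdot 10^{-6}$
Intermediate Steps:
$u{\left(Y,b \right)} = -5 + b$
$l{\left(J \right)} = 2 + 2 J$ ($l{\left(J \right)} = \left(2 + J\right) + J = 2 + 2 J$)
$B = 1296$
$K{\left(Z,T \right)} = - 11 T$ ($K{\left(Z,T \right)} = \left(2 + 2 \left(-7\right)\right) T + T = \left(2 - 14\right) T + T = - 12 T + T = - 11 T$)
$g = 72576$ ($g = 56 \cdot 1296 = 72576$)
$\frac{1}{K{\left(u{\left(5,-5 \right)},-34 \right)} 2100 + g} = \frac{1}{\left(-11\right) \left(-34\right) 2100 + 72576} = \frac{1}{374 \cdot 2100 + 72576} = \frac{1}{785400 + 72576} = \frac{1}{857976}$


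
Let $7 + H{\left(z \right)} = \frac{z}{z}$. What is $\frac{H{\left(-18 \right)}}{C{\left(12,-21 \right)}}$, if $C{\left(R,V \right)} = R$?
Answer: $- \frac{1}{2} \approx -0.5$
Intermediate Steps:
$H{\left(z \right)} = -6$ ($H{\left(z \right)} = -7 + \frac{z}{z} = -7 + 1 = -6$)
$\frac{H{\left(-18 \right)}}{C{\left(12,-21 \right)}} = - \frac{6}{12} = \left(-6\right) \frac{1}{12} = - \frac{1}{2}$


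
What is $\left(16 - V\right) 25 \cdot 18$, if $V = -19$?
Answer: $15750$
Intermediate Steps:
$\left(16 - V\right) 25 \cdot 18 = \left(16 - -19\right) 25 \cdot 18 = \left(16 + 19\right) 25 \cdot 18 = 35 \cdot 25 \cdot 18 = 875 \cdot 18 = 15750$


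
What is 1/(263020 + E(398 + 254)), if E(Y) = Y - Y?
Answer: 1/263020 ≈ 3.8020e-6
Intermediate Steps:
E(Y) = 0
1/(263020 + E(398 + 254)) = 1/(263020 + 0) = 1/263020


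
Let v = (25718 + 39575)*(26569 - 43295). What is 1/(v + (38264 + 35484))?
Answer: -1/1092016970 ≈ -9.1574e-10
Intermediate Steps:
v = -1092090718 (v = 65293*(-16726) = -1092090718)
1/(v + (38264 + 35484)) = 1/(-1092090718 + (38264 + 35484)) = 1/(-1092090718 + 73748) = 1/(-1092016970) = -1/1092016970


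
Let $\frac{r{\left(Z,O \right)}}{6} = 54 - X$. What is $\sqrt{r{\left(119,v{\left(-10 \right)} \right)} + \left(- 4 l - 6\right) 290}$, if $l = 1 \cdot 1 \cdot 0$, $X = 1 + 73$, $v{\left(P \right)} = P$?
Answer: $2 i \sqrt{465} \approx 43.128 i$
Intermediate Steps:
$X = 74$
$l = 0$ ($l = 1 \cdot 0 = 0$)
$r{\left(Z,O \right)} = -120$ ($r{\left(Z,O \right)} = 6 \left(54 - 74\right) = 6 \left(-20\right) = -120$)
$\sqrt{r{\left(119,v{\left(-10 \right)} \right)} + \left(- 4 l - 6\right) 290} = \sqrt{-120 + \left(\left(-4\right) 0 - 6\right) 290} = \sqrt{-120 + \left(0 - 6\right) 290} = \sqrt{-120 - 1740} = \sqrt{-1860} = 2 i \sqrt{465}$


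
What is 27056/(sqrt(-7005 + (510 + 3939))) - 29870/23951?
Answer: -29870/23951 - 13528*I*sqrt(71)/213 ≈ -1.2471 - 535.16*I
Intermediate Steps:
27056/(sqrt(-7005 + (510 + 3939))) - 29870/23951 = 27056/(sqrt(-7005 + 4449)) - 29870*1/23951 = 27056/(sqrt(-2556)) - 29870/23951 = 27056/((6*I*sqrt(71))) - 29870/23951 = 27056*(-I*sqrt(71)/426) - 29870/23951 = -13528*I*sqrt(71)/213 - 29870/23951 = -29870/23951 - 13528*I*sqrt(71)/213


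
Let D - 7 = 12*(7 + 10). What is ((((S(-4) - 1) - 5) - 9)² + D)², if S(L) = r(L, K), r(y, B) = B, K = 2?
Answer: 144400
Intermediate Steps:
D = 211 (D = 7 + 12*(7 + 10) = 7 + 12*17 = 7 + 204 = 211)
S(L) = 2
((((S(-4) - 1) - 5) - 9)² + D)² = ((((2 - 1) - 5) - 9)² + 211)² = (((1 - 5) - 9)² + 211)² = ((-4 - 9)² + 211)² = ((-13)² + 211)² = (169 + 211)² = 380² = 144400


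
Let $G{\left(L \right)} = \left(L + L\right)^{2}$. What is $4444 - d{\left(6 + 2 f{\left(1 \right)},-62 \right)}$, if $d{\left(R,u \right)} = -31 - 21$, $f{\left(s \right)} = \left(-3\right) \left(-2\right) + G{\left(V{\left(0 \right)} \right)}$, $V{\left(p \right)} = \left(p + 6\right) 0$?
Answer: $4496$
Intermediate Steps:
$V{\left(p \right)} = 0$ ($V{\left(p \right)} = \left(6 + p\right) 0 = 0$)
$G{\left(L \right)} = 4 L^{2}$ ($G{\left(L \right)} = \left(2 L\right)^{2} = 4 L^{2}$)
$f{\left(s \right)} = 6$ ($f{\left(s \right)} = \left(-3\right) \left(-2\right) + 4 \cdot 0^{2} = 6 + 4 \cdot 0 = 6 + 0 = 6$)
$d{\left(R,u \right)} = -52$ ($d{\left(R,u \right)} = -31 - 21 = -52$)
$4444 - d{\left(6 + 2 f{\left(1 \right)},-62 \right)} = 4444 - -52 = 4444 + 52 = 4496$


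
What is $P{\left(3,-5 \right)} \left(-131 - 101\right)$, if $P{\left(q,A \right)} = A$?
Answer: $1160$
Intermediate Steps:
$P{\left(3,-5 \right)} \left(-131 - 101\right) = - 5 \left(-131 - 101\right) = \left(-5\right) \left(-232\right) = 1160$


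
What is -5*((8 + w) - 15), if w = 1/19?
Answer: 660/19 ≈ 34.737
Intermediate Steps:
w = 1/19 ≈ 0.052632
-5*((8 + w) - 15) = -5*((8 + 1/19) - 15) = -5*(153/19 - 15) = -5*(-132/19) = 660/19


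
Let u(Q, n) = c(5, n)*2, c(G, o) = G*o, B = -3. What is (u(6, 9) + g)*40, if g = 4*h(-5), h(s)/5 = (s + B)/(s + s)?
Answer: 4240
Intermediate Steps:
h(s) = 5*(-3 + s)/(2*s) (h(s) = 5*((s - 3)/(s + s)) = 5*((-3 + s)/((2*s))) = 5*((-3 + s)*(1/(2*s))) = 5*((-3 + s)/(2*s)) = 5*(-3 + s)/(2*s))
g = 16 (g = 4*((5/2)*(-3 - 5)/(-5)) = 4*((5/2)*(-⅕)*(-8)) = 4*4 = 16)
u(Q, n) = 10*n (u(Q, n) = (5*n)*2 = 10*n)
(u(6, 9) + g)*40 = (10*9 + 16)*40 = (90 + 16)*40 = 106*40 = 4240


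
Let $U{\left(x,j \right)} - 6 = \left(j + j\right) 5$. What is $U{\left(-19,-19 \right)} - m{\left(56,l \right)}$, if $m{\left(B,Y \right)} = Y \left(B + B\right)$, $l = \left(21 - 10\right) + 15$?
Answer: $-3096$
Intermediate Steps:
$l = 26$ ($l = 11 + 15 = 26$)
$U{\left(x,j \right)} = 6 + 10 j$ ($U{\left(x,j \right)} = 6 + \left(j + j\right) 5 = 6 + 2 j 5 = 6 + 10 j$)
$m{\left(B,Y \right)} = 2 B Y$ ($m{\left(B,Y \right)} = Y 2 B = 2 B Y$)
$U{\left(-19,-19 \right)} - m{\left(56,l \right)} = \left(6 + 10 \left(-19\right)\right) - 2 \cdot 56 \cdot 26 = \left(6 - 190\right) - 2912 = -184 - 2912 = -3096$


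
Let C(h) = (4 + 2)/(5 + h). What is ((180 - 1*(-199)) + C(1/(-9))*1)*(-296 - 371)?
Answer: -5579455/22 ≈ -2.5361e+5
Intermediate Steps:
C(h) = 6/(5 + h)
((180 - 1*(-199)) + C(1/(-9))*1)*(-296 - 371) = ((180 - 1*(-199)) + (6/(5 + 1/(-9)))*1)*(-296 - 371) = ((180 + 199) + (6/(5 - 1/9))*1)*(-667) = (379 + (6/(44/9))*1)*(-667) = (379 + (6*(9/44))*1)*(-667) = (379 + (27/22)*1)*(-667) = (379 + 27/22)*(-667) = (8365/22)*(-667) = -5579455/22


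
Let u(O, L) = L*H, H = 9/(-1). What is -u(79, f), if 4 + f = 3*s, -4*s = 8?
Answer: -90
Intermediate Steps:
s = -2 (s = -¼*8 = -2)
H = -9 (H = 9*(-1) = -9)
f = -10 (f = -4 + 3*(-2) = -4 - 6 = -10)
u(O, L) = -9*L (u(O, L) = L*(-9) = -9*L)
-u(79, f) = -(-9)*(-10) = -1*90 = -90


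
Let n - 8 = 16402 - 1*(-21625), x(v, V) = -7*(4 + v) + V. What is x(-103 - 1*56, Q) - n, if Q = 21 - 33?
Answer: -36962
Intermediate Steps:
Q = -12
x(v, V) = -28 + V - 7*v (x(v, V) = (-28 - 7*v) + V = -28 + V - 7*v)
n = 38035 (n = 8 + (16402 - 1*(-21625)) = 8 + (16402 + 21625) = 8 + 38027 = 38035)
x(-103 - 1*56, Q) - n = (-28 - 12 - 7*(-103 - 1*56)) - 1*38035 = (-28 - 12 - 7*(-103 - 56)) - 38035 = (-28 - 12 - 7*(-159)) - 38035 = (-28 - 12 + 1113) - 38035 = 1073 - 38035 = -36962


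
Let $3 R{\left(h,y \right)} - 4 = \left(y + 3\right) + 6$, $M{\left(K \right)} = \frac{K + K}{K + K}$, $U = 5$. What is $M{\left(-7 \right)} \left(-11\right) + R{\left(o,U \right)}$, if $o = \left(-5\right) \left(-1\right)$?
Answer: $-5$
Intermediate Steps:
$o = 5$
$M{\left(K \right)} = 1$ ($M{\left(K \right)} = \frac{2 K}{2 K} = 2 K \frac{1}{2 K} = 1$)
$R{\left(h,y \right)} = \frac{13}{3} + \frac{y}{3}$ ($R{\left(h,y \right)} = \frac{4}{3} + \frac{\left(y + 3\right) + 6}{3} = \frac{4}{3} + \frac{\left(3 + y\right) + 6}{3} = \frac{4}{3} + \frac{9 + y}{3} = \frac{4}{3} + \left(3 + \frac{y}{3}\right) = \frac{13}{3} + \frac{y}{3}$)
$M{\left(-7 \right)} \left(-11\right) + R{\left(o,U \right)} = 1 \left(-11\right) + \left(\frac{13}{3} + \frac{1}{3} \cdot 5\right) = -11 + \left(\frac{13}{3} + \frac{5}{3}\right) = -11 + 6 = -5$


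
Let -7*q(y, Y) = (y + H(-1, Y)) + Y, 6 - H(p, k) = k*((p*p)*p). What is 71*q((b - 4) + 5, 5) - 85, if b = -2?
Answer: -1660/7 ≈ -237.14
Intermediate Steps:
H(p, k) = 6 - k*p**3 (H(p, k) = 6 - k*(p*p)*p = 6 - k*p**2*p = 6 - k*p**3)
q(y, Y) = -6/7 - 2*Y/7 - y/7 (q(y, Y) = -((y + (6 - 1*Y*(-1)**3)) + Y)/7 = -((y + (6 - 1*Y*(-1))) + Y)/7 = -((y + (6 + Y)) + Y)/7 = -((6 + Y + y) + Y)/7 = -(6 + y + 2*Y)/7 = -6/7 - 2*Y/7 - y/7)
71*q((b - 4) + 5, 5) - 85 = 71*(-6/7 - 2/7*5 - ((-2 - 4) + 5)/7) - 85 = 71*(-6/7 - 10/7 - (-6 + 5)/7) - 85 = 71*(-6/7 - 10/7 - 1/7*(-1)) - 85 = 71*(-6/7 - 10/7 + 1/7) - 85 = 71*(-15/7) - 85 = -1065/7 - 85 = -1660/7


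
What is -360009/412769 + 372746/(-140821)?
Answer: -204554821063/58126543349 ≈ -3.5191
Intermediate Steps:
-360009/412769 + 372746/(-140821) = -360009*1/412769 + 372746*(-1/140821) = -360009/412769 - 372746/140821 = -204554821063/58126543349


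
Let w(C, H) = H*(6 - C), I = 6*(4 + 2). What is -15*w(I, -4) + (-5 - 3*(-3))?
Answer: -1796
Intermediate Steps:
I = 36 (I = 6*6 = 36)
-15*w(I, -4) + (-5 - 3*(-3)) = -(-60)*(6 - 1*36) + (-5 - 3*(-3)) = -(-60)*(6 - 36) + (-5 + 9) = -(-60)*(-30) + 4 = -15*120 + 4 = -1800 + 4 = -1796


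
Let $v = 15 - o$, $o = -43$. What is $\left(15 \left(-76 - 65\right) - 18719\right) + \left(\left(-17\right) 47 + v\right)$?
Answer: $-21575$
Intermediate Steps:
$v = 58$ ($v = 15 - -43 = 15 + 43 = 58$)
$\left(15 \left(-76 - 65\right) - 18719\right) + \left(\left(-17\right) 47 + v\right) = \left(15 \left(-76 - 65\right) - 18719\right) + \left(\left(-17\right) 47 + 58\right) = \left(15 \left(-141\right) - 18719\right) + \left(-799 + 58\right) = \left(-2115 - 18719\right) - 741 = -20834 - 741 = -21575$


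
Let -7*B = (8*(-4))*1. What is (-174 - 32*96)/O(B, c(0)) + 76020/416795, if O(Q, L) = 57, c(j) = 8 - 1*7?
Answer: -89905562/1583821 ≈ -56.765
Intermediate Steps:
B = 32/7 (B = -8*(-4)/7 = -(-32)/7 = -⅐*(-32) = 32/7 ≈ 4.5714)
c(j) = 1 (c(j) = 8 - 7 = 1)
(-174 - 32*96)/O(B, c(0)) + 76020/416795 = (-174 - 32*96)/57 + 76020/416795 = (-174 - 3072)*(1/57) + 76020*(1/416795) = -3246*1/57 + 15204/83359 = -1082/19 + 15204/83359 = -89905562/1583821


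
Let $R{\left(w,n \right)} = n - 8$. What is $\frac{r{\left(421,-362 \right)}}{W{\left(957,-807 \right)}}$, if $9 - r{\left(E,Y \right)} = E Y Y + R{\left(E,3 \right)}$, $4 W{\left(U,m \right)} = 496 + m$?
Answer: $\frac{220678040}{311} \approx 7.0958 \cdot 10^{5}$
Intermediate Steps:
$W{\left(U,m \right)} = 124 + \frac{m}{4}$ ($W{\left(U,m \right)} = \frac{496 + m}{4} = 124 + \frac{m}{4}$)
$R{\left(w,n \right)} = -8 + n$
$r{\left(E,Y \right)} = 14 - E Y^{2}$ ($r{\left(E,Y \right)} = 9 - \left(E Y Y + \left(-8 + 3\right)\right) = 9 - \left(E Y^{2} - 5\right) = 9 - \left(-5 + E Y^{2}\right) = 14 - E Y^{2}$)
$\frac{r{\left(421,-362 \right)}}{W{\left(957,-807 \right)}} = \frac{14 - 421 \left(-362\right)^{2}}{124 + \frac{1}{4} \left(-807\right)} = \frac{14 - 421 \cdot 131044}{124 - \frac{807}{4}} = \frac{14 - 55169524}{- \frac{311}{4}} = \left(-55169510\right) \left(- \frac{4}{311}\right) = \frac{220678040}{311}$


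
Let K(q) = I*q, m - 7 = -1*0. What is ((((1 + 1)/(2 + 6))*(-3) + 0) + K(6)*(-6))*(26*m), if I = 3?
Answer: -39585/2 ≈ -19793.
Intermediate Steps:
m = 7 (m = 7 - 1*0 = 7 + 0 = 7)
K(q) = 3*q
((((1 + 1)/(2 + 6))*(-3) + 0) + K(6)*(-6))*(26*m) = ((((1 + 1)/(2 + 6))*(-3) + 0) + (3*6)*(-6))*(26*7) = (((2/8)*(-3) + 0) + 18*(-6))*182 = (((2*(⅛))*(-3) + 0) - 108)*182 = (((¼)*(-3) + 0) - 108)*182 = ((-¾ + 0) - 108)*182 = (-¾ - 108)*182 = -435/4*182 = -39585/2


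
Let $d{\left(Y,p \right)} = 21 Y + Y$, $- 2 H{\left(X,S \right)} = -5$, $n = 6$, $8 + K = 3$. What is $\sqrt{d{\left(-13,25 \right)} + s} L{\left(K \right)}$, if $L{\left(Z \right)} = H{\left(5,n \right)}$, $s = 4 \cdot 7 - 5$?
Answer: $\frac{5 i \sqrt{263}}{2} \approx 40.543 i$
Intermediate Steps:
$K = -5$ ($K = -8 + 3 = -5$)
$H{\left(X,S \right)} = \frac{5}{2}$ ($H{\left(X,S \right)} = \left(- \frac{1}{2}\right) \left(-5\right) = \frac{5}{2}$)
$d{\left(Y,p \right)} = 22 Y$
$s = 23$ ($s = 28 - 5 = 23$)
$L{\left(Z \right)} = \frac{5}{2}$
$\sqrt{d{\left(-13,25 \right)} + s} L{\left(K \right)} = \sqrt{22 \left(-13\right) + 23} \cdot \frac{5}{2} = \sqrt{-286 + 23} \cdot \frac{5}{2} = \sqrt{-263} \cdot \frac{5}{2} = i \sqrt{263} \cdot \frac{5}{2} = \frac{5 i \sqrt{263}}{2}$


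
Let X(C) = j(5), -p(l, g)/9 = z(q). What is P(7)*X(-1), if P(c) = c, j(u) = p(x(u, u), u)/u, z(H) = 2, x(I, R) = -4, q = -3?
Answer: -126/5 ≈ -25.200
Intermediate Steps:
p(l, g) = -18 (p(l, g) = -9*2 = -18)
j(u) = -18/u
X(C) = -18/5
P(7)*X(-1) = 7*(-18/5) = -126/5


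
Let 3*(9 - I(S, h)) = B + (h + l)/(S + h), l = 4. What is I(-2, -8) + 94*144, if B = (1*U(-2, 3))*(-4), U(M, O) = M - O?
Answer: 67691/5 ≈ 13538.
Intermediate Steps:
B = 20 (B = (1*(-2 - 1*3))*(-4) = (1*(-2 - 3))*(-4) = (1*(-5))*(-4) = -5*(-4) = 20)
I(S, h) = 7/3 - (4 + h)/(3*(S + h)) (I(S, h) = 9 - (20 + (h + 4)/(S + h))/3 = 9 - (20 + (4 + h)/(S + h))/3 = 9 + (-20/3 - (4 + h)/(3*(S + h))) = 7/3 - (4 + h)/(3*(S + h)))
I(-2, -8) + 94*144 = (-4 + 6*(-8) + 7*(-2))/(3*(-2 - 8)) + 94*144 = (⅓)*(-4 - 48 - 14)/(-10) + 13536 = (⅓)*(-⅒)*(-66) + 13536 = 11/5 + 13536 = 67691/5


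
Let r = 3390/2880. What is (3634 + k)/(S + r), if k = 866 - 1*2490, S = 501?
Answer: 192960/48209 ≈ 4.0026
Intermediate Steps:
r = 113/96 (r = 3390*(1/2880) = 113/96 ≈ 1.1771)
k = -1624 (k = 866 - 2490 = -1624)
(3634 + k)/(S + r) = (3634 - 1624)/(501 + 113/96) = 2010/(48209/96) = 2010*(96/48209) = 192960/48209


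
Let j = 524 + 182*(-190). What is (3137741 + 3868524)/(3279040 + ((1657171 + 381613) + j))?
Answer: 142985/107832 ≈ 1.3260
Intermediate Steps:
j = -34056 (j = 524 - 34580 = -34056)
(3137741 + 3868524)/(3279040 + ((1657171 + 381613) + j)) = (3137741 + 3868524)/(3279040 + ((1657171 + 381613) - 34056)) = 7006265/(3279040 + (2038784 - 34056)) = 7006265/(3279040 + 2004728) = 7006265/5283768 = 7006265*(1/5283768) = 142985/107832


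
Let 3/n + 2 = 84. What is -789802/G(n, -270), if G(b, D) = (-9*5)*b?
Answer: 64763764/135 ≈ 4.7973e+5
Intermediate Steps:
n = 3/82 (n = 3/(-2 + 84) = 3/82 ≈ 0.036585)
G(b, D) = -45*b
-789802/G(n, -270) = -789802/((-45*3/82)) = -789802/(-135/82) = -789802*(-82/135) = 64763764/135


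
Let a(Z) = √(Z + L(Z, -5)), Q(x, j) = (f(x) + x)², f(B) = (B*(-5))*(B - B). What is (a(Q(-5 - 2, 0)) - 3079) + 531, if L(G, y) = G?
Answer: -2548 + 7*√2 ≈ -2538.1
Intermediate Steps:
f(B) = 0 (f(B) = -5*B*0 = 0)
Q(x, j) = x² (Q(x, j) = (0 + x)² = x²)
a(Z) = √2*√Z (a(Z) = √(Z + Z) = √(2*Z) = √2*√Z)
(a(Q(-5 - 2, 0)) - 3079) + 531 = (√2*√((-5 - 2)²) - 3079) + 531 = (√2*√((-7)²) - 3079) + 531 = (√2*√49 - 3079) + 531 = (√2*7 - 3079) + 531 = (7*√2 - 3079) + 531 = (-3079 + 7*√2) + 531 = -2548 + 7*√2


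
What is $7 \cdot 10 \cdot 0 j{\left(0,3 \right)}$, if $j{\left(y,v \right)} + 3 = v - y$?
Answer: $0$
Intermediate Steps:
$j{\left(y,v \right)} = -3 + v - y$ ($j{\left(y,v \right)} = -3 + \left(v - y\right) = -3 + v - y$)
$7 \cdot 10 \cdot 0 j{\left(0,3 \right)} = 7 \cdot 10 \cdot 0 \left(-3 + 3 - 0\right) = 7 \cdot 0 \left(-3 + 3 + 0\right) = 0 \cdot 0 = 0$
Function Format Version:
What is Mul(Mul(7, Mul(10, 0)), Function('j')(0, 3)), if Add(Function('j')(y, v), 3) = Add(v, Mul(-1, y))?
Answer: 0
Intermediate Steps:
Function('j')(y, v) = Add(-3, v, Mul(-1, y)) (Function('j')(y, v) = Add(-3, Add(v, Mul(-1, y))) = Add(-3, v, Mul(-1, y)))
Mul(Mul(7, Mul(10, 0)), Function('j')(0, 3)) = Mul(Mul(7, Mul(10, 0)), Add(-3, 3, Mul(-1, 0))) = Mul(Mul(7, 0), Add(-3, 3, 0)) = Mul(0, 0) = 0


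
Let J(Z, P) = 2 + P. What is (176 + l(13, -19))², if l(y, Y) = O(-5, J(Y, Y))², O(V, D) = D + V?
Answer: 435600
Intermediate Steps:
l(y, Y) = (-3 + Y)² (l(y, Y) = ((2 + Y) - 5)² = (-3 + Y)²)
(176 + l(13, -19))² = (176 + (-3 - 19)²)² = (176 + (-22)²)² = (176 + 484)² = 660² = 435600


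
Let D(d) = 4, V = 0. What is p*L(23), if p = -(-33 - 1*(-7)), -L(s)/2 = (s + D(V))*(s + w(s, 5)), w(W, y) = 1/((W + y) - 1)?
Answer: -32344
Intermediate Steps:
w(W, y) = 1/(-1 + W + y)
L(s) = -2*(4 + s)*(s + 1/(4 + s)) (L(s) = -2*(s + 4)*(s + 1/(-1 + s + 5)) = -2*(4 + s)*(s + 1/(4 + s)))
p = 26 (p = -(-33 + 7) = -1*(-26) = 26)
p*L(23) = 26*(-2 - 8*23 - 2*23**2) = 26*(-2 - 184 - 2*529) = 26*(-2 - 184 - 1058) = 26*(-1244) = -32344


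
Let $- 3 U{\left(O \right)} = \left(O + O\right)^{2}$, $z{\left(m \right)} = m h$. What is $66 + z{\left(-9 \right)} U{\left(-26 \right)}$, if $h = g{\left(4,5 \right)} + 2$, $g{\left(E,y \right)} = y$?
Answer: $56850$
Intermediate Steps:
$h = 7$ ($h = 5 + 2 = 7$)
$z{\left(m \right)} = 7 m$ ($z{\left(m \right)} = m 7 = 7 m$)
$U{\left(O \right)} = - \frac{4 O^{2}}{3}$ ($U{\left(O \right)} = - \frac{\left(O + O\right)^{2}}{3} = - \frac{\left(2 O\right)^{2}}{3} = - \frac{4 O^{2}}{3}$)
$66 + z{\left(-9 \right)} U{\left(-26 \right)} = 66 + 7 \left(-9\right) \left(- \frac{4 \left(-26\right)^{2}}{3}\right) = 66 - 63 \left(\left(- \frac{4}{3}\right) 676\right) = 66 - -56784 = 66 + 56784 = 56850$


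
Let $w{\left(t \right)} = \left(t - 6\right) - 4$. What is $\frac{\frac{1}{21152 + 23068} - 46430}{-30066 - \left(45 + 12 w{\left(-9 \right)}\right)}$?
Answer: $\frac{2053134599}{1321426260} \approx 1.5537$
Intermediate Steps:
$w{\left(t \right)} = -10 + t$ ($w{\left(t \right)} = \left(t - 6\right) - 4 = \left(-6 + t\right) - 4 = -10 + t$)
$\frac{\frac{1}{21152 + 23068} - 46430}{-30066 - \left(45 + 12 w{\left(-9 \right)}\right)} = \frac{\frac{1}{21152 + 23068} - 46430}{-30066 - \left(45 + 12 \left(-10 - 9\right)\right)} = \frac{\frac{1}{44220} - 46430}{-30066 - -183} = \frac{\frac{1}{44220} - 46430}{-30066 + \left(-45 + 228\right)} = - \frac{2053134599}{44220 \left(-30066 + 183\right)} = - \frac{2053134599}{44220 \left(-29883\right)} = \left(- \frac{2053134599}{44220}\right) \left(- \frac{1}{29883}\right) = \frac{2053134599}{1321426260}$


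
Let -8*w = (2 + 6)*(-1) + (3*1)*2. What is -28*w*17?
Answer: -119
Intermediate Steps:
w = ¼ (w = -((2 + 6)*(-1) + (3*1)*2)/8 = -(8*(-1) + 3*2)/8 = -(-8 + 6)/8 = -⅛*(-2) = ¼ ≈ 0.25000)
-28*w*17 = -28*¼*17 = -7*17 = -119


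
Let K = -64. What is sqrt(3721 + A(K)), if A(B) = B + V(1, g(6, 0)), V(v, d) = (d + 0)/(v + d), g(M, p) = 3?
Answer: sqrt(14631)/2 ≈ 60.479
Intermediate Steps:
V(v, d) = d/(d + v)
A(B) = 3/4 + B (A(B) = B + 3/(3 + 1) = B + 3/4 = 3/4 + B)
sqrt(3721 + A(K)) = sqrt(3721 + (3/4 - 64)) = sqrt(3721 - 253/4) = sqrt(14631/4) = sqrt(14631)/2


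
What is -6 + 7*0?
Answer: -6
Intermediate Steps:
-6 + 7*0 = -6 + 0 = -6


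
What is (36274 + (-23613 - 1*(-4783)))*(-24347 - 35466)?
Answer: -1043377972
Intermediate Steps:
(36274 + (-23613 - 1*(-4783)))*(-24347 - 35466) = (36274 + (-23613 + 4783))*(-59813) = (36274 - 18830)*(-59813) = 17444*(-59813) = -1043377972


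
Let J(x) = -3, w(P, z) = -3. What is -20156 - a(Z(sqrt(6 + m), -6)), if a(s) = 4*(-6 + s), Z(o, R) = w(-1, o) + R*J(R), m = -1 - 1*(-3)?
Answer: -20192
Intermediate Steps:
m = 2 (m = -1 + 3 = 2)
Z(o, R) = -3 - 3*R (Z(o, R) = -3 + R*(-3) = -3 - 3*R)
a(s) = -24 + 4*s
-20156 - a(Z(sqrt(6 + m), -6)) = -20156 - (-24 + 4*(-3 - 3*(-6))) = -20156 - (-24 + 4*(-3 + 18)) = -20156 - (-24 + 4*15) = -20156 - (-24 + 60) = -20156 - 1*36 = -20156 - 36 = -20192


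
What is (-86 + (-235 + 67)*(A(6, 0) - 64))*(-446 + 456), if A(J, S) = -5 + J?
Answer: 104980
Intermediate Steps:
(-86 + (-235 + 67)*(A(6, 0) - 64))*(-446 + 456) = (-86 + (-235 + 67)*((-5 + 6) - 64))*(-446 + 456) = (-86 - 168*(1 - 64))*10 = (-86 - 168*(-63))*10 = (-86 + 10584)*10 = 10498*10 = 104980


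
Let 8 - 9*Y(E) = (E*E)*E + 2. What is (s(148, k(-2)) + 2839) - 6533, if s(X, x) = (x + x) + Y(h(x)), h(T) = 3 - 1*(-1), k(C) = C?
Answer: -33340/9 ≈ -3704.4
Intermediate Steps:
h(T) = 4 (h(T) = 3 + 1 = 4)
Y(E) = ⅔ - E³/9 (Y(E) = 8/9 - ((E*E)*E + 2)/9 = 8/9 - (E²*E + 2)/9 = 8/9 - (E³ + 2)/9 = 8/9 - (2 + E³)/9 = 8/9 + (-2/9 - E³/9) = ⅔ - E³/9)
s(X, x) = -58/9 + 2*x (s(X, x) = (x + x) + (⅔ - ⅑*4³) = 2*x + (⅔ - ⅑*64) = 2*x + (⅔ - 64/9) = 2*x - 58/9 = -58/9 + 2*x)
(s(148, k(-2)) + 2839) - 6533 = ((-58/9 + 2*(-2)) + 2839) - 6533 = ((-58/9 - 4) + 2839) - 6533 = (-94/9 + 2839) - 6533 = 25457/9 - 6533 = -33340/9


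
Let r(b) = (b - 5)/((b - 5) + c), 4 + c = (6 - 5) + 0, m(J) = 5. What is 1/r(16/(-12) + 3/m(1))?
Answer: 131/86 ≈ 1.5233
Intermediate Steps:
c = -3 (c = -4 + ((6 - 5) + 0) = -4 + (1 + 0) = -4 + 1 = -3)
r(b) = (-5 + b)/(-8 + b) (r(b) = (b - 5)/((b - 5) - 3) = (-5 + b)/((-5 + b) - 3) = (-5 + b)/(-8 + b))
1/r(16/(-12) + 3/m(1)) = 1/((-5 + (16/(-12) + 3/5))/(-8 + (16/(-12) + 3/5))) = 1/((-5 + (16*(-1/12) + 3*(⅕)))/(-8 + (16*(-1/12) + 3*(⅕)))) = 1/((-5 + (-4/3 + ⅗))/(-8 + (-4/3 + ⅗))) = 1/((-5 - 11/15)/(-8 - 11/15)) = 1/(-86/15/(-131/15)) = 1/(-15/131*(-86/15)) = 1/(86/131) = 131/86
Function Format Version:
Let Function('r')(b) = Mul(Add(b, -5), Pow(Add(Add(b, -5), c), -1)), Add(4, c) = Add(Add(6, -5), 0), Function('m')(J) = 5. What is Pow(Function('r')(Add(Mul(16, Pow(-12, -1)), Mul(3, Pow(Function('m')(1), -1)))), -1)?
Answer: Rational(131, 86) ≈ 1.5233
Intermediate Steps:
c = -3 (c = Add(-4, Add(Add(6, -5), 0)) = Add(-4, Add(1, 0)) = Add(-4, 1) = -3)
Function('r')(b) = Mul(Pow(Add(-8, b), -1), Add(-5, b)) (Function('r')(b) = Mul(Add(b, -5), Pow(Add(Add(b, -5), -3), -1)) = Mul(Add(-5, b), Pow(Add(Add(-5, b), -3), -1)) = Mul(Add(-5, b), Pow(Add(-8, b), -1)) = Mul(Pow(Add(-8, b), -1), Add(-5, b)))
Pow(Function('r')(Add(Mul(16, Pow(-12, -1)), Mul(3, Pow(Function('m')(1), -1)))), -1) = Pow(Mul(Pow(Add(-8, Add(Mul(16, Pow(-12, -1)), Mul(3, Pow(5, -1)))), -1), Add(-5, Add(Mul(16, Pow(-12, -1)), Mul(3, Pow(5, -1))))), -1) = Pow(Mul(Pow(Add(-8, Add(Mul(16, Rational(-1, 12)), Mul(3, Rational(1, 5)))), -1), Add(-5, Add(Mul(16, Rational(-1, 12)), Mul(3, Rational(1, 5))))), -1) = Pow(Mul(Pow(Add(-8, Add(Rational(-4, 3), Rational(3, 5))), -1), Add(-5, Add(Rational(-4, 3), Rational(3, 5)))), -1) = Pow(Mul(Pow(Add(-8, Rational(-11, 15)), -1), Add(-5, Rational(-11, 15))), -1) = Pow(Mul(Pow(Rational(-131, 15), -1), Rational(-86, 15)), -1) = Pow(Mul(Rational(-15, 131), Rational(-86, 15)), -1) = Pow(Rational(86, 131), -1) = Rational(131, 86)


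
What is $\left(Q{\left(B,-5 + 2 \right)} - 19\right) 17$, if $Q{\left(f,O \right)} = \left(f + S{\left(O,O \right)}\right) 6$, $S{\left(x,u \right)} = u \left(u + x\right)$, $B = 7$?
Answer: $2227$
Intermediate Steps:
$Q{\left(f,O \right)} = 6 f + 12 O^{2}$ ($Q{\left(f,O \right)} = \left(f + O \left(O + O\right)\right) 6 = \left(f + O 2 O\right) 6 = \left(f + 2 O^{2}\right) 6 = 6 f + 12 O^{2}$)
$\left(Q{\left(B,-5 + 2 \right)} - 19\right) 17 = \left(\left(6 \cdot 7 + 12 \left(-5 + 2\right)^{2}\right) - 19\right) 17 = \left(\left(42 + 12 \left(-3\right)^{2}\right) - 19\right) 17 = \left(\left(42 + 12 \cdot 9\right) - 19\right) 17 = \left(\left(42 + 108\right) - 19\right) 17 = \left(150 - 19\right) 17 = 131 \cdot 17 = 2227$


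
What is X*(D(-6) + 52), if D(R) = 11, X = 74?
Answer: 4662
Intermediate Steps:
X*(D(-6) + 52) = 74*(11 + 52) = 74*63 = 4662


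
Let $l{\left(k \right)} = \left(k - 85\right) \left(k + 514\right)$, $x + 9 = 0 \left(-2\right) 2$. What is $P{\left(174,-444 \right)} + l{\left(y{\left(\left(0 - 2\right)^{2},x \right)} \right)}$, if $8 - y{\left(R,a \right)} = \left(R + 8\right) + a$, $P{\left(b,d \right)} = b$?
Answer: $-41346$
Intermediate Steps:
$x = -9$ ($x = -9 + 0 \left(-2\right) 2 = -9 + 0 \cdot 2 = -9 + 0 = -9$)
$y{\left(R,a \right)} = - R - a$ ($y{\left(R,a \right)} = 8 - \left(\left(R + 8\right) + a\right) = 8 - \left(\left(8 + R\right) + a\right) = 8 - \left(8 + R + a\right) = - R - a$)
$l{\left(k \right)} = \left(-85 + k\right) \left(514 + k\right)$
$P{\left(174,-444 \right)} + l{\left(y{\left(\left(0 - 2\right)^{2},x \right)} \right)} = 174 + \left(-43690 + \left(- \left(0 - 2\right)^{2} - -9\right)^{2} + 429 \left(- \left(0 - 2\right)^{2} - -9\right)\right) = 174 + \left(-43690 + \left(- \left(-2\right)^{2} + 9\right)^{2} + 429 \left(- \left(-2\right)^{2} + 9\right)\right) = 174 + \left(-43690 + \left(\left(-1\right) 4 + 9\right)^{2} + 429 \left(\left(-1\right) 4 + 9\right)\right) = 174 + \left(-43690 + \left(-4 + 9\right)^{2} + 429 \left(-4 + 9\right)\right) = 174 + \left(-43690 + 5^{2} + 429 \cdot 5\right) = 174 + \left(-43690 + 25 + 2145\right) = 174 - 41520 = -41346$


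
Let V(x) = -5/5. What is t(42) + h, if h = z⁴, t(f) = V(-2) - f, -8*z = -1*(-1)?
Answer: -176127/4096 ≈ -43.000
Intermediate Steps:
z = -⅛ (z = -(-1)*(-1)/8 = -⅛*1 = -⅛ ≈ -0.12500)
V(x) = -1 (V(x) = -5*⅕ = -1)
t(f) = -1 - f
h = 1/4096 (h = (-⅛)⁴ = 1/4096 ≈ 0.00024414)
t(42) + h = (-1 - 1*42) + 1/4096 = (-1 - 42) + 1/4096 = -43 + 1/4096 = -176127/4096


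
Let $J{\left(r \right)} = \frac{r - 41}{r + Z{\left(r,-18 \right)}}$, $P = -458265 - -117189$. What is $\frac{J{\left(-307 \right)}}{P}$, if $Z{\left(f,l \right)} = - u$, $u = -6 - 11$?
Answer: $- \frac{1}{284230} \approx -3.5183 \cdot 10^{-6}$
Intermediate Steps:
$P = -341076$ ($P = -458265 + 117189 = -341076$)
$u = -17$
$Z{\left(f,l \right)} = 17$ ($Z{\left(f,l \right)} = \left(-1\right) \left(-17\right) = 17$)
$J{\left(r \right)} = \frac{-41 + r}{17 + r}$ ($J{\left(r \right)} = \frac{r - 41}{r + 17} = \frac{-41 + r}{17 + r}$)
$\frac{J{\left(-307 \right)}}{P} = \frac{\frac{1}{17 - 307} \left(-41 - 307\right)}{-341076} = \frac{1}{-290} \left(-348\right) \left(- \frac{1}{341076}\right) = \left(- \frac{1}{290}\right) \left(-348\right) \left(- \frac{1}{341076}\right) = \frac{6}{5} \left(- \frac{1}{341076}\right) = - \frac{1}{284230}$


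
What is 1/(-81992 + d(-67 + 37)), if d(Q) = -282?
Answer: -1/82274 ≈ -1.2155e-5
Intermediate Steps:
1/(-81992 + d(-67 + 37)) = 1/(-81992 - 282) = 1/(-82274) = -1/82274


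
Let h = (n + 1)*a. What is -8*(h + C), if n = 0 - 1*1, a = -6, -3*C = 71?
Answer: 568/3 ≈ 189.33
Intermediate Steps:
C = -71/3 (C = -1/3*71 = -71/3 ≈ -23.667)
n = -1 (n = 0 - 1 = -1)
h = 0 (h = (-1 + 1)*(-6) = 0*(-6) = 0)
-8*(h + C) = -8*(0 - 71/3) = -8*(-71/3) = 568/3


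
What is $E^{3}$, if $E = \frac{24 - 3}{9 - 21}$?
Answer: $- \frac{343}{64} \approx -5.3594$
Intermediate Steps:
$E = - \frac{7}{4}$ ($E = \frac{21}{-12} = 21 \left(- \frac{1}{12}\right) = - \frac{7}{4} \approx -1.75$)
$E^{3} = \left(- \frac{7}{4}\right)^{3} = - \frac{343}{64}$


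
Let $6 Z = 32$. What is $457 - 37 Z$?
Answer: $\frac{779}{3} \approx 259.67$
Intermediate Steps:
$Z = \frac{16}{3}$ ($Z = \frac{1}{6} \cdot 32 = \frac{16}{3} \approx 5.3333$)
$457 - 37 Z = 457 - \frac{592}{3} = \frac{779}{3}$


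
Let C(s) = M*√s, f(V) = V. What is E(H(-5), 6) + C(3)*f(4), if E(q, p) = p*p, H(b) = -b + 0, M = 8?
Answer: 36 + 32*√3 ≈ 91.426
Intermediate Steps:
H(b) = -b
E(q, p) = p²
C(s) = 8*√s
E(H(-5), 6) + C(3)*f(4) = 6² + (8*√3)*4 = 36 + 32*√3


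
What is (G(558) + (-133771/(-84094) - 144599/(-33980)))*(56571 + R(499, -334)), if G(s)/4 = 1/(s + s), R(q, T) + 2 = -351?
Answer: 65545651141540613/199311609870 ≈ 3.2886e+5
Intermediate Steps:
R(q, T) = -353 (R(q, T) = -2 - 351 = -353)
G(s) = 2/s (G(s) = 4/(s + s) = 4/((2*s)) = 4*(1/(2*s)) = 2/s)
(G(558) + (-133771/(-84094) - 144599/(-33980)))*(56571 + R(499, -334)) = (2/558 + (-133771/(-84094) - 144599/(-33980)))*(56571 - 353) = (2*(1/558) + (-133771*(-1/84094) - 144599*(-1/33980)))*56218 = (1/279 + (133771/84094 + 144599/33980))*56218 = (1/279 + 8352723443/1428757060)*56218 = (2331838597657/398623219740)*56218 = 65545651141540613/199311609870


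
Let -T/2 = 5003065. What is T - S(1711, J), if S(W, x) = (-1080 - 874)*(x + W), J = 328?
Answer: -6021924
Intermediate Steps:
S(W, x) = -1954*W - 1954*x (S(W, x) = -1954*(W + x) = -1954*W - 1954*x)
T = -10006130 (T = -2*5003065 = -10006130)
T - S(1711, J) = -10006130 - (-1954*1711 - 1954*328) = -10006130 - (-3343294 - 640912) = -10006130 - 1*(-3984206) = -10006130 + 3984206 = -6021924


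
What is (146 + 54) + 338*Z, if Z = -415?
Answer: -140070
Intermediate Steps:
(146 + 54) + 338*Z = (146 + 54) + 338*(-415) = 200 - 140270 = -140070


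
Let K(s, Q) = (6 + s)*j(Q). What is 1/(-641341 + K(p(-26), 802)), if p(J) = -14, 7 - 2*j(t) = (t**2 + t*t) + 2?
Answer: 1/4504271 ≈ 2.2201e-7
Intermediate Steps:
j(t) = 5/2 - t**2 (j(t) = 7/2 - ((t**2 + t*t) + 2)/2 = 7/2 - ((t**2 + t**2) + 2)/2 = 7/2 - (2*t**2 + 2)/2 = 7/2 - (2 + 2*t**2)/2 = 7/2 + (-1 - t**2) = 5/2 - t**2)
K(s, Q) = (6 + s)*(5/2 - Q**2)
1/(-641341 + K(p(-26), 802)) = 1/(-641341 - (-5 + 2*802**2)*(6 - 14)/2) = 1/(-641341 - 1/2*(-5 + 2*643204)*(-8)) = 1/(-641341 - 1/2*(-5 + 1286408)*(-8)) = 1/(-641341 - 1/2*1286403*(-8)) = 1/(-641341 + 5145612) = 1/4504271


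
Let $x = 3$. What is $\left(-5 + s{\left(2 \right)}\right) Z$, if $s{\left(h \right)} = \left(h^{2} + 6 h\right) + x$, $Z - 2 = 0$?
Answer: $28$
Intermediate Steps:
$Z = 2$ ($Z = 2 + 0 = 2$)
$s{\left(h \right)} = 3 + h^{2} + 6 h$ ($s{\left(h \right)} = \left(h^{2} + 6 h\right) + 3 = 3 + h^{2} + 6 h$)
$\left(-5 + s{\left(2 \right)}\right) Z = \left(-5 + \left(3 + 2^{2} + 6 \cdot 2\right)\right) 2 = \left(-5 + \left(3 + 4 + 12\right)\right) 2 = \left(-5 + 19\right) 2 = 14 \cdot 2 = 28$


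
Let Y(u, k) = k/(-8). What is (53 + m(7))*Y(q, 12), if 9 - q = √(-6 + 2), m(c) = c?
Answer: -90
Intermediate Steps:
q = 9 - 2*I (q = 9 - √(-6 + 2) = 9 - √(-4) = 9 - 2*I ≈ 9.0 - 2.0*I)
Y(u, k) = -k/8 (Y(u, k) = k*(-⅛) = -k/8)
(53 + m(7))*Y(q, 12) = (53 + 7)*(-⅛*12) = 60*(-3/2) = -90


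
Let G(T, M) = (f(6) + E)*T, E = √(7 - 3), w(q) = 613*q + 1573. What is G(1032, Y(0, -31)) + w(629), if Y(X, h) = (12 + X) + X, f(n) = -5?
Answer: 384054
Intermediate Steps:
w(q) = 1573 + 613*q
E = 2 (E = √4 = 2)
Y(X, h) = 12 + 2*X
G(T, M) = -3*T (G(T, M) = (-5 + 2)*T = -3*T)
G(1032, Y(0, -31)) + w(629) = -3*1032 + (1573 + 613*629) = -3096 + (1573 + 385577) = -3096 + 387150 = 384054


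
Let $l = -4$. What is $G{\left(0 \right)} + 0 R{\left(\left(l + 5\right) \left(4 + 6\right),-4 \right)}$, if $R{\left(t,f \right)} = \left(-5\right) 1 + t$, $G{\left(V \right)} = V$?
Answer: $0$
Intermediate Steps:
$R{\left(t,f \right)} = -5 + t$
$G{\left(0 \right)} + 0 R{\left(\left(l + 5\right) \left(4 + 6\right),-4 \right)} = 0 + 0 \left(-5 + \left(-4 + 5\right) \left(4 + 6\right)\right) = 0 + 0 \left(-5 + 1 \cdot 10\right) = 0 + 0 \left(-5 + 10\right) = 0 + 0 \cdot 5 = 0 + 0 = 0$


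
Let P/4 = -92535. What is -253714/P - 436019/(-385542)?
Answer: 10800228152/5946021495 ≈ 1.8164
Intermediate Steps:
P = -370140 (P = 4*(-92535) = -370140)
-253714/P - 436019/(-385542) = -253714/(-370140) - 436019/(-385542) = -253714*(-1/370140) - 436019*(-1/385542) = 126857/185070 + 436019/385542 = 10800228152/5946021495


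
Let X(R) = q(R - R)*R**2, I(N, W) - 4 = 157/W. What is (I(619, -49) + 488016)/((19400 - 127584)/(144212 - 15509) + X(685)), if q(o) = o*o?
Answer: -3077652058569/5301016 ≈ -5.8058e+5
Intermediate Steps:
q(o) = o**2
I(N, W) = 4 + 157/W
X(R) = 0 (X(R) = (R - R)**2*R**2 = 0**2*R**2 = 0*R**2 = 0)
(I(619, -49) + 488016)/((19400 - 127584)/(144212 - 15509) + X(685)) = ((4 + 157/(-49)) + 488016)/((19400 - 127584)/(144212 - 15509) + 0) = ((4 + 157*(-1/49)) + 488016)/(-108184/128703 + 0) = ((4 - 157/49) + 488016)/(-108184*1/128703 + 0) = (39/49 + 488016)/(-108184/128703 + 0) = 23912823/(49*(-108184/128703)) = (23912823/49)*(-128703/108184) = -3077652058569/5301016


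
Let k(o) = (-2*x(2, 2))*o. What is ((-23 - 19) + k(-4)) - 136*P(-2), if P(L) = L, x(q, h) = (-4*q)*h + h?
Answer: 118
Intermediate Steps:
x(q, h) = h - 4*h*q (x(q, h) = -4*h*q + h = h - 4*h*q)
k(o) = 28*o (k(o) = (-4*(1 - 4*2))*o = (-4*(1 - 8))*o = (-4*(-7))*o = (-2*(-14))*o = 28*o)
((-23 - 19) + k(-4)) - 136*P(-2) = ((-23 - 19) + 28*(-4)) - 136*(-2) = (-42 - 112) + 272 = -154 + 272 = 118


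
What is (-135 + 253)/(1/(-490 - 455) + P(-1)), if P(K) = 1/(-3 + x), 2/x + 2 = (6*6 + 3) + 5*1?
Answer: -6913620/19907 ≈ -347.30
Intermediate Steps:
x = 1/21 (x = 2/(-2 + ((6*6 + 3) + 5*1)) = 2/(-2 + ((36 + 3) + 5)) = 2/(-2 + (39 + 5)) = 2/(-2 + 44) = 2/42 = 2*(1/42) = 1/21 ≈ 0.047619)
P(K) = -21/62 (P(K) = 1/(-3 + 1/21) = 1/(-62/21) = -21/62)
(-135 + 253)/(1/(-490 - 455) + P(-1)) = (-135 + 253)/(1/(-490 - 455) - 21/62) = 118/(1/(-945) - 21/62) = 118/(-1/945 - 21/62) = 118/(-19907/58590) = 118*(-58590/19907) = -6913620/19907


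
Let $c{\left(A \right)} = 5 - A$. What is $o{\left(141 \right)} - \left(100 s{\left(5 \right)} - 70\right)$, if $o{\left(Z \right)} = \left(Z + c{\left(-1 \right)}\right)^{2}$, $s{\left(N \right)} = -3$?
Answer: $21979$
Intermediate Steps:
$o{\left(Z \right)} = \left(6 + Z\right)^{2}$ ($o{\left(Z \right)} = \left(Z + \left(5 - -1\right)\right)^{2} = \left(Z + \left(5 + 1\right)\right)^{2} = \left(Z + 6\right)^{2} = \left(6 + Z\right)^{2}$)
$o{\left(141 \right)} - \left(100 s{\left(5 \right)} - 70\right) = \left(6 + 141\right)^{2} - \left(100 \left(-3\right) - 70\right) = 147^{2} - \left(-300 - 70\right) = 21609 - -370 = 21609 + 370 = 21979$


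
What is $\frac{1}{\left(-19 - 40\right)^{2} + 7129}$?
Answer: $\frac{1}{10610} \approx 9.4251 \cdot 10^{-5}$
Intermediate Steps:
$\frac{1}{\left(-19 - 40\right)^{2} + 7129} = \frac{1}{\left(-59\right)^{2} + 7129} = \frac{1}{3481 + 7129} = \frac{1}{10610}$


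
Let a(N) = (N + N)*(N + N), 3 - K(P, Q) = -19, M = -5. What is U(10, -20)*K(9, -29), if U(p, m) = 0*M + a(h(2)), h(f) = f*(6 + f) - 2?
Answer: 17248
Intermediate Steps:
h(f) = -2 + f*(6 + f)
K(P, Q) = 22 (K(P, Q) = 3 - 1*(-19) = 3 + 19 = 22)
a(N) = 4*N² (a(N) = (2*N)*(2*N) = 4*N²)
U(p, m) = 784 (U(p, m) = 0*(-5) + 4*(-2 + 2² + 6*2)² = 0 + 4*(-2 + 4 + 12)² = 0 + 4*14² = 0 + 4*196 = 0 + 784 = 784)
U(10, -20)*K(9, -29) = 784*22 = 17248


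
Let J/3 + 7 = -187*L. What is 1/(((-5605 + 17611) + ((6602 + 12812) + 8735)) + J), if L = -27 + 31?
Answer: 1/37890 ≈ 2.6392e-5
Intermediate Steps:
L = 4
J = -2265 (J = -21 + 3*(-187*4) = -21 + 3*(-748) = -21 - 2244 = -2265)
1/(((-5605 + 17611) + ((6602 + 12812) + 8735)) + J) = 1/(((-5605 + 17611) + ((6602 + 12812) + 8735)) - 2265) = 1/((12006 + (19414 + 8735)) - 2265) = 1/((12006 + 28149) - 2265) = 1/(40155 - 2265) = 1/37890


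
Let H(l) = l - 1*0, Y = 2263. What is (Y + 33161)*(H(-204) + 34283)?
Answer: 1207214496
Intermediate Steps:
H(l) = l (H(l) = l + 0 = l)
(Y + 33161)*(H(-204) + 34283) = (2263 + 33161)*(-204 + 34283) = 35424*34079 = 1207214496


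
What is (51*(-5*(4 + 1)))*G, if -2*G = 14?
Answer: 8925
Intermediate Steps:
G = -7 (G = -½*14 = -7)
(51*(-5*(4 + 1)))*G = (51*(-5*(4 + 1)))*(-7) = (51*(-5*5))*(-7) = (51*(-25))*(-7) = -1275*(-7) = 8925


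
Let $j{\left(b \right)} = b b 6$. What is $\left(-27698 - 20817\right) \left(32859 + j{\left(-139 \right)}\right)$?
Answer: $-7218304275$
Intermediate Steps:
$j{\left(b \right)} = 6 b^{2}$ ($j{\left(b \right)} = b^{2} \cdot 6 = 6 b^{2}$)
$\left(-27698 - 20817\right) \left(32859 + j{\left(-139 \right)}\right) = \left(-27698 - 20817\right) \left(32859 + 6 \left(-139\right)^{2}\right) = - 48515 \left(32859 + 6 \cdot 19321\right) = - 48515 \left(32859 + 115926\right) = \left(-48515\right) 148785 = -7218304275$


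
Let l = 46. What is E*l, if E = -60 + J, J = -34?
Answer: -4324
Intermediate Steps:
E = -94 (E = -60 - 34 = -94)
E*l = -94*46 = -4324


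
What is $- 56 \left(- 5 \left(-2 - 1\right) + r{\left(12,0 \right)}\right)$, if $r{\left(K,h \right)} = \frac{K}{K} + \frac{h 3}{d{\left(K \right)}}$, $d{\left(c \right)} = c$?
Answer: $-896$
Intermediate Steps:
$r{\left(K,h \right)} = 1 + \frac{3 h}{K}$ ($r{\left(K,h \right)} = \frac{K}{K} + \frac{h 3}{K} = 1 + \frac{3 h}{K}$)
$- 56 \left(- 5 \left(-2 - 1\right) + r{\left(12,0 \right)}\right) = - 56 \left(- 5 \left(-2 - 1\right) + \frac{12 + 3 \cdot 0}{12}\right) = - 56 \left(\left(-5\right) \left(-3\right) + \frac{12 + 0}{12}\right) = - 56 \left(15 + \frac{1}{12} \cdot 12\right) = - 56 \left(15 + 1\right) = \left(-56\right) 16 = -896$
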